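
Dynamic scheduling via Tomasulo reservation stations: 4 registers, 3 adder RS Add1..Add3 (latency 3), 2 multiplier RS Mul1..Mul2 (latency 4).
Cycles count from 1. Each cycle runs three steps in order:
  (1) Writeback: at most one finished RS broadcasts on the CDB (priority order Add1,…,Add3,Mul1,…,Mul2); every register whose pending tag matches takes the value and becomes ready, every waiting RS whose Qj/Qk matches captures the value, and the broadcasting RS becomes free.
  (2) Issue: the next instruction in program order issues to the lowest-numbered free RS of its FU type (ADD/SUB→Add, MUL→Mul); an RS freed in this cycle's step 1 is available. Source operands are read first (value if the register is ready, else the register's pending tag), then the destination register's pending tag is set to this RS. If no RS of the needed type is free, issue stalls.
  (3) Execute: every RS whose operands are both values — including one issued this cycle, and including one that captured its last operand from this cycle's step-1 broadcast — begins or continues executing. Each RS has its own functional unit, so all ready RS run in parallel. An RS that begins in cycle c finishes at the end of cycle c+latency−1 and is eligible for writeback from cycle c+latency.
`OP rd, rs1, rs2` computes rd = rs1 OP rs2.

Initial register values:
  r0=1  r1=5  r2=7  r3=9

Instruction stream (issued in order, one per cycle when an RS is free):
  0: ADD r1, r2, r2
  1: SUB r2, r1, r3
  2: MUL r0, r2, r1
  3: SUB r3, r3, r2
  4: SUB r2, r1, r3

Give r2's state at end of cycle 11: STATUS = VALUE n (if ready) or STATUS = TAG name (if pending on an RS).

c1: issue ADD r1<-Add1 | r0:1,r1:Add1,r2:7,r3:9
c2: issue SUB r2<-Add2 | r0:1,r1:Add1,r2:Add2,r3:9
c3: issue MUL r0<-Mul1 | r0:Mul1,r1:Add1,r2:Add2,r3:9
c4: CDB Add1=14; issue SUB r3<-Add1 | r0:Mul1,r1:14,r2:Add2,r3:Add1
c5: issue SUB r2<-Add3 | r0:Mul1,r1:14,r2:Add3,r3:Add1
c6: - | r0:Mul1,r1:14,r2:Add3,r3:Add1
c7: CDB Add2=5 | r0:Mul1,r1:14,r2:Add3,r3:Add1
c8: - | r0:Mul1,r1:14,r2:Add3,r3:Add1
c9: - | r0:Mul1,r1:14,r2:Add3,r3:Add1
c10: CDB Add1=4 | r0:Mul1,r1:14,r2:Add3,r3:4
c11: CDB Mul1=70 | r0:70,r1:14,r2:Add3,r3:4

STATUS = TAG Add3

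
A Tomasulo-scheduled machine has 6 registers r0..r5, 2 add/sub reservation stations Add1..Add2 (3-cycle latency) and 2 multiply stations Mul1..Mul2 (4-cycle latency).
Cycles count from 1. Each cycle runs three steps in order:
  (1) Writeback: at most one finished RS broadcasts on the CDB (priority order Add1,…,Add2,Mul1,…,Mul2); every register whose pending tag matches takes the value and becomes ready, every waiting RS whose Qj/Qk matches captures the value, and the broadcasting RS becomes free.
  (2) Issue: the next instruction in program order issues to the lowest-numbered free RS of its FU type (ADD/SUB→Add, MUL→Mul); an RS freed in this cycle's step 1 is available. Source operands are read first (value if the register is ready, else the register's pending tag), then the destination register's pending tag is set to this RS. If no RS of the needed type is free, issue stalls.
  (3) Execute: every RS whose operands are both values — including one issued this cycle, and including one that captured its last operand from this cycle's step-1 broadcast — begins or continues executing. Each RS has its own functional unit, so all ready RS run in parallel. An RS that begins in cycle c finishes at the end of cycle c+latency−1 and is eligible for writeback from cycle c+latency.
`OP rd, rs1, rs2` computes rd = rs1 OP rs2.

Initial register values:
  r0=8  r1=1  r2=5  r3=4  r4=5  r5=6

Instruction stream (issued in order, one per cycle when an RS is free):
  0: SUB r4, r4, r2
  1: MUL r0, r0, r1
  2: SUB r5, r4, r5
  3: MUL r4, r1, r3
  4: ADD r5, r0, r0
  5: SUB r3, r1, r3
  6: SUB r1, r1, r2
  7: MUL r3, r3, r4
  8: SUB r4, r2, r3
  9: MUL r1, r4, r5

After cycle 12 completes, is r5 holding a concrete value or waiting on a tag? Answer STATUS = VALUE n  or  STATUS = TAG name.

STATUS = VALUE 16

c1: issue SUB r4<-Add1 | r0:8,r1:1,r2:5,r3:4,r4:Add1,r5:6
c2: issue MUL r0<-Mul1 | r0:Mul1,r1:1,r2:5,r3:4,r4:Add1,r5:6
c3: issue SUB r5<-Add2 | r0:Mul1,r1:1,r2:5,r3:4,r4:Add1,r5:Add2
c4: CDB Add1=0; issue MUL r4<-Mul2 | r0:Mul1,r1:1,r2:5,r3:4,r4:Mul2,r5:Add2
c5: issue ADD r5<-Add1 | r0:Mul1,r1:1,r2:5,r3:4,r4:Mul2,r5:Add1
c6: CDB Mul1=8; stall | r0:8,r1:1,r2:5,r3:4,r4:Mul2,r5:Add1
c7: CDB Add2=-6; issue SUB r3<-Add2 | r0:8,r1:1,r2:5,r3:Add2,r4:Mul2,r5:Add1
c8: CDB Mul2=4; stall | r0:8,r1:1,r2:5,r3:Add2,r4:4,r5:Add1
c9: CDB Add1=16; issue SUB r1<-Add1 | r0:8,r1:Add1,r2:5,r3:Add2,r4:4,r5:16
c10: CDB Add2=-3; issue MUL r3<-Mul1 | r0:8,r1:Add1,r2:5,r3:Mul1,r4:4,r5:16
c11: issue SUB r4<-Add2 | r0:8,r1:Add1,r2:5,r3:Mul1,r4:Add2,r5:16
c12: CDB Add1=-4; issue MUL r1<-Mul2 | r0:8,r1:Mul2,r2:5,r3:Mul1,r4:Add2,r5:16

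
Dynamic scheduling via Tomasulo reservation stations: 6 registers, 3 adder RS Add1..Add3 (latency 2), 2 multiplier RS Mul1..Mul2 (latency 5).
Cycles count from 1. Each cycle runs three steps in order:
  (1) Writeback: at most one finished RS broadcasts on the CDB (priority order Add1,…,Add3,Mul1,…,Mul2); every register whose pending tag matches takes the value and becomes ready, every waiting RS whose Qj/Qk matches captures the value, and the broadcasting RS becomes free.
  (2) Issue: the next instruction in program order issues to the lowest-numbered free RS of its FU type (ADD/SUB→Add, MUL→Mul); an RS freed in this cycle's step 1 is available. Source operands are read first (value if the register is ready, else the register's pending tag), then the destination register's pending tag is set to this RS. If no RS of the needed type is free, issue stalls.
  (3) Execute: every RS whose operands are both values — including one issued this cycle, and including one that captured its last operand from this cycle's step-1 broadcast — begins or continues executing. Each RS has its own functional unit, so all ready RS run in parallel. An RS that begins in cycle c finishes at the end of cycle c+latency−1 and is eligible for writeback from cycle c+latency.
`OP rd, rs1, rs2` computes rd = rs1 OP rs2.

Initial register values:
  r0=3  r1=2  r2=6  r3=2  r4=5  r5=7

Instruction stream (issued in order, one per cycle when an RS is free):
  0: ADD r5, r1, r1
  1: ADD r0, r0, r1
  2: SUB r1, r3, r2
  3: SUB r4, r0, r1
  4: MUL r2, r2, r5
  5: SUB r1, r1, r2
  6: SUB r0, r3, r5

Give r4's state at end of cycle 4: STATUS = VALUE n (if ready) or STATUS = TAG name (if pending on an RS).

STATUS = TAG Add2

  c1: issue ADD r5<-Add1  regs: r0:3,r1:2,r2:6,r3:2,r4:5,r5:Add1
  c2: issue ADD r0<-Add2  regs: r0:Add2,r1:2,r2:6,r3:2,r4:5,r5:Add1
  c3: CDB Add1=4; issue SUB r1<-Add1  regs: r0:Add2,r1:Add1,r2:6,r3:2,r4:5,r5:4
  c4: CDB Add2=5; issue SUB r4<-Add2  regs: r0:5,r1:Add1,r2:6,r3:2,r4:Add2,r5:4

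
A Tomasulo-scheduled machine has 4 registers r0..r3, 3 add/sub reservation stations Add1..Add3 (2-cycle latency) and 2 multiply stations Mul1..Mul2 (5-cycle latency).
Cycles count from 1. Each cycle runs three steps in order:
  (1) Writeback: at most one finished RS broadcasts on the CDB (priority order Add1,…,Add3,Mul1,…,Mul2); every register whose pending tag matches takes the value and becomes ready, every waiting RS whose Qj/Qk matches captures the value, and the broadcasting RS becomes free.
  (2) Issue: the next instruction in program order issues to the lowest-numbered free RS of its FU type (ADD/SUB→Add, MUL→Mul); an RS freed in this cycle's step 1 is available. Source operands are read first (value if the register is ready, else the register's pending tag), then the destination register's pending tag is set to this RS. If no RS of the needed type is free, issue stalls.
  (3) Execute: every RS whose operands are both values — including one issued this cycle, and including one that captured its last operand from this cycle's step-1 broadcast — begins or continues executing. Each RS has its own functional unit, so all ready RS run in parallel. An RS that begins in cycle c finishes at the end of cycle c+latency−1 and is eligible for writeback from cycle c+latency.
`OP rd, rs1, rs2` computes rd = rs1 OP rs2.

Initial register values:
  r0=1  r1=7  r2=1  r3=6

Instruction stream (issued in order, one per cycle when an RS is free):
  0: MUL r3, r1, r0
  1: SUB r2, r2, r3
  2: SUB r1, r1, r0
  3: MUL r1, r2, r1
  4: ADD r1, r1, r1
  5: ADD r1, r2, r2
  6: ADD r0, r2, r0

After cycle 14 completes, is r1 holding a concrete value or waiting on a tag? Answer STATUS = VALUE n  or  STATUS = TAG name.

  c1: issue MUL r3<-Mul1  regs: r0:1,r1:7,r2:1,r3:Mul1
  c2: issue SUB r2<-Add1  regs: r0:1,r1:7,r2:Add1,r3:Mul1
  c3: issue SUB r1<-Add2  regs: r0:1,r1:Add2,r2:Add1,r3:Mul1
  c4: issue MUL r1<-Mul2  regs: r0:1,r1:Mul2,r2:Add1,r3:Mul1
  c5: CDB Add2=6; issue ADD r1<-Add2  regs: r0:1,r1:Add2,r2:Add1,r3:Mul1
  c6: CDB Mul1=7; issue ADD r1<-Add3  regs: r0:1,r1:Add3,r2:Add1,r3:7
  c7: stall  regs: r0:1,r1:Add3,r2:Add1,r3:7
  c8: CDB Add1=-6; issue ADD r0<-Add1  regs: r0:Add1,r1:Add3,r2:-6,r3:7
  c9: -  regs: r0:Add1,r1:Add3,r2:-6,r3:7
  c10: CDB Add1=-5  regs: r0:-5,r1:Add3,r2:-6,r3:7
  c11: CDB Add3=-12  regs: r0:-5,r1:-12,r2:-6,r3:7
  c12: -  regs: r0:-5,r1:-12,r2:-6,r3:7
  c13: CDB Mul2=-36  regs: r0:-5,r1:-12,r2:-6,r3:7
  c14: -  regs: r0:-5,r1:-12,r2:-6,r3:7

STATUS = VALUE -12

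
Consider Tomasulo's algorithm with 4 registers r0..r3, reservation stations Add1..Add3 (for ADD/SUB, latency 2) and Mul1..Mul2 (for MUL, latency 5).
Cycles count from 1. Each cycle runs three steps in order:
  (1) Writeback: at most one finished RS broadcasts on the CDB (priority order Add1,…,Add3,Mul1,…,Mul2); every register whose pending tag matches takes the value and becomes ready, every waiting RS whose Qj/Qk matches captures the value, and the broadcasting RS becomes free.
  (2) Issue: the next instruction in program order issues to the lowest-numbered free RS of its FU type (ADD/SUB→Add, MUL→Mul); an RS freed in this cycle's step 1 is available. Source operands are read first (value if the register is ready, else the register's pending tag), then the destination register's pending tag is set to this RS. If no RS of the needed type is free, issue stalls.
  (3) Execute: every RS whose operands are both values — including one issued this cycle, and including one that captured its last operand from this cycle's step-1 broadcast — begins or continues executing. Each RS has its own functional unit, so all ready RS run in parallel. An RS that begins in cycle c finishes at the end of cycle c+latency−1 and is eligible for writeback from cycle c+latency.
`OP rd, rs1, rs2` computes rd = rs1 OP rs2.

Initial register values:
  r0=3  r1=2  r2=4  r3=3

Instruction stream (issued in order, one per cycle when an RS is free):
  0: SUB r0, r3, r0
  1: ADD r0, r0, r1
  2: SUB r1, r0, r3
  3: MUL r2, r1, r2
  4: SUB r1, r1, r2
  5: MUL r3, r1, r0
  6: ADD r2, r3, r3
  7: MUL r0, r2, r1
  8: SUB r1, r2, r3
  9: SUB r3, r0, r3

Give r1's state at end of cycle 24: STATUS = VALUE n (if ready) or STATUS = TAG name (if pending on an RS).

STATUS = VALUE 6

cycle 1: issue SUB r0<-Add1 // r0:Add1,r1:2,r2:4,r3:3
cycle 2: issue ADD r0<-Add2 // r0:Add2,r1:2,r2:4,r3:3
cycle 3: CDB Add1=0; issue SUB r1<-Add1 // r0:Add2,r1:Add1,r2:4,r3:3
cycle 4: issue MUL r2<-Mul1 // r0:Add2,r1:Add1,r2:Mul1,r3:3
cycle 5: CDB Add2=2; issue SUB r1<-Add2 // r0:2,r1:Add2,r2:Mul1,r3:3
cycle 6: issue MUL r3<-Mul2 // r0:2,r1:Add2,r2:Mul1,r3:Mul2
cycle 7: CDB Add1=-1; issue ADD r2<-Add1 // r0:2,r1:Add2,r2:Add1,r3:Mul2
cycle 8: stall // r0:2,r1:Add2,r2:Add1,r3:Mul2
cycle 9: stall // r0:2,r1:Add2,r2:Add1,r3:Mul2
cycle 10: stall // r0:2,r1:Add2,r2:Add1,r3:Mul2
cycle 11: stall // r0:2,r1:Add2,r2:Add1,r3:Mul2
cycle 12: CDB Mul1=-4; issue MUL r0<-Mul1 // r0:Mul1,r1:Add2,r2:Add1,r3:Mul2
cycle 13: issue SUB r1<-Add3 // r0:Mul1,r1:Add3,r2:Add1,r3:Mul2
cycle 14: CDB Add2=3; issue SUB r3<-Add2 // r0:Mul1,r1:Add3,r2:Add1,r3:Add2
cycle 15: - // r0:Mul1,r1:Add3,r2:Add1,r3:Add2
cycle 16: - // r0:Mul1,r1:Add3,r2:Add1,r3:Add2
cycle 17: - // r0:Mul1,r1:Add3,r2:Add1,r3:Add2
cycle 18: - // r0:Mul1,r1:Add3,r2:Add1,r3:Add2
cycle 19: CDB Mul2=6 // r0:Mul1,r1:Add3,r2:Add1,r3:Add2
cycle 20: - // r0:Mul1,r1:Add3,r2:Add1,r3:Add2
cycle 21: CDB Add1=12 // r0:Mul1,r1:Add3,r2:12,r3:Add2
cycle 22: - // r0:Mul1,r1:Add3,r2:12,r3:Add2
cycle 23: CDB Add3=6 // r0:Mul1,r1:6,r2:12,r3:Add2
cycle 24: - // r0:Mul1,r1:6,r2:12,r3:Add2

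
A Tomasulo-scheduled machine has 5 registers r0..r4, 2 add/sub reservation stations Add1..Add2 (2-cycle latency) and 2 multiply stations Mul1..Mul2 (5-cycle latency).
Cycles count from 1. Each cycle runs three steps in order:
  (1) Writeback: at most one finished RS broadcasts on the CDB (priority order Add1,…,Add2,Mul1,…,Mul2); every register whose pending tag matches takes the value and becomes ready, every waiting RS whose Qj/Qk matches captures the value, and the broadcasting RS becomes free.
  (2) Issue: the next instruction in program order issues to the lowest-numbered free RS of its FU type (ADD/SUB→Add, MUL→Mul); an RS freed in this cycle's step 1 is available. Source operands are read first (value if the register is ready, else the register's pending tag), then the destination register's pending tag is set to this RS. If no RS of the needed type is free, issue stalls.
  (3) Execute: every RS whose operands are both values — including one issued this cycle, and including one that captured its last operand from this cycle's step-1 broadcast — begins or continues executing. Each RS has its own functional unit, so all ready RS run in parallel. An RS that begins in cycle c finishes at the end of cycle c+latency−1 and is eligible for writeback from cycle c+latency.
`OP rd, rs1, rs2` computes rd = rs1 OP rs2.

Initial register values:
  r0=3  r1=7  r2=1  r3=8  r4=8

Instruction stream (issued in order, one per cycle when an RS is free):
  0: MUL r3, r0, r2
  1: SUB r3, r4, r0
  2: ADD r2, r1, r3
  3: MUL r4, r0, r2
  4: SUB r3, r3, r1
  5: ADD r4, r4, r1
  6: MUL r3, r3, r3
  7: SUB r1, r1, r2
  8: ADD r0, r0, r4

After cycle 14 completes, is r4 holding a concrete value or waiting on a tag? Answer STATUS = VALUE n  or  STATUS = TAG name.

  c1: issue MUL r3<-Mul1  regs: r0:3,r1:7,r2:1,r3:Mul1,r4:8
  c2: issue SUB r3<-Add1  regs: r0:3,r1:7,r2:1,r3:Add1,r4:8
  c3: issue ADD r2<-Add2  regs: r0:3,r1:7,r2:Add2,r3:Add1,r4:8
  c4: CDB Add1=5; issue MUL r4<-Mul2  regs: r0:3,r1:7,r2:Add2,r3:5,r4:Mul2
  c5: issue SUB r3<-Add1  regs: r0:3,r1:7,r2:Add2,r3:Add1,r4:Mul2
  c6: CDB Add2=12; issue ADD r4<-Add2  regs: r0:3,r1:7,r2:12,r3:Add1,r4:Add2
  c7: CDB Add1=-2; stall  regs: r0:3,r1:7,r2:12,r3:-2,r4:Add2
  c8: CDB Mul1=3; issue MUL r3<-Mul1  regs: r0:3,r1:7,r2:12,r3:Mul1,r4:Add2
  c9: issue SUB r1<-Add1  regs: r0:3,r1:Add1,r2:12,r3:Mul1,r4:Add2
  c10: stall  regs: r0:3,r1:Add1,r2:12,r3:Mul1,r4:Add2
  c11: CDB Add1=-5; issue ADD r0<-Add1  regs: r0:Add1,r1:-5,r2:12,r3:Mul1,r4:Add2
  c12: CDB Mul2=36  regs: r0:Add1,r1:-5,r2:12,r3:Mul1,r4:Add2
  c13: CDB Mul1=4  regs: r0:Add1,r1:-5,r2:12,r3:4,r4:Add2
  c14: CDB Add2=43  regs: r0:Add1,r1:-5,r2:12,r3:4,r4:43

STATUS = VALUE 43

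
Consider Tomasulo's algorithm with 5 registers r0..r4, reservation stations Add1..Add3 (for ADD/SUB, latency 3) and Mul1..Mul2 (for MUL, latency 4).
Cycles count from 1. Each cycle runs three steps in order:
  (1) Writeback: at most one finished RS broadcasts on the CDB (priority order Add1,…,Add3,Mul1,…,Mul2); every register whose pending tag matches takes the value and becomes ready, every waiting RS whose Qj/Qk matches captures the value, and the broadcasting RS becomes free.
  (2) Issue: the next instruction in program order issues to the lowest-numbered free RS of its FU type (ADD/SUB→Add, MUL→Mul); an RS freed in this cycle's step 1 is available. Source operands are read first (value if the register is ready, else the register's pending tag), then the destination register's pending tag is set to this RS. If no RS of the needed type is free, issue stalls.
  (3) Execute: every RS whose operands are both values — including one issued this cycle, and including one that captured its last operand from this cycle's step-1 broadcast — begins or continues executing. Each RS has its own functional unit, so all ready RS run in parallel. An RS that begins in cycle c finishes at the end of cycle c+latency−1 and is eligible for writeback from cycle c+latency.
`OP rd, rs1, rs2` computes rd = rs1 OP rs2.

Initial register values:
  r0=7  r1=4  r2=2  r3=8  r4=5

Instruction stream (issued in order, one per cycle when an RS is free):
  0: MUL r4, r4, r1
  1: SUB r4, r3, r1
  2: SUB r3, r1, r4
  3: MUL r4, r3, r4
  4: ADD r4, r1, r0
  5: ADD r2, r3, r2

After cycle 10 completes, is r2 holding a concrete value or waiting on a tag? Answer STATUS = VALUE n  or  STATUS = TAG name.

STATUS = TAG Add3

cycle 1: issue MUL r4<-Mul1 // r0:7,r1:4,r2:2,r3:8,r4:Mul1
cycle 2: issue SUB r4<-Add1 // r0:7,r1:4,r2:2,r3:8,r4:Add1
cycle 3: issue SUB r3<-Add2 // r0:7,r1:4,r2:2,r3:Add2,r4:Add1
cycle 4: issue MUL r4<-Mul2 // r0:7,r1:4,r2:2,r3:Add2,r4:Mul2
cycle 5: CDB Add1=4; issue ADD r4<-Add1 // r0:7,r1:4,r2:2,r3:Add2,r4:Add1
cycle 6: CDB Mul1=20; issue ADD r2<-Add3 // r0:7,r1:4,r2:Add3,r3:Add2,r4:Add1
cycle 7: - // r0:7,r1:4,r2:Add3,r3:Add2,r4:Add1
cycle 8: CDB Add1=11 // r0:7,r1:4,r2:Add3,r3:Add2,r4:11
cycle 9: CDB Add2=0 // r0:7,r1:4,r2:Add3,r3:0,r4:11
cycle 10: - // r0:7,r1:4,r2:Add3,r3:0,r4:11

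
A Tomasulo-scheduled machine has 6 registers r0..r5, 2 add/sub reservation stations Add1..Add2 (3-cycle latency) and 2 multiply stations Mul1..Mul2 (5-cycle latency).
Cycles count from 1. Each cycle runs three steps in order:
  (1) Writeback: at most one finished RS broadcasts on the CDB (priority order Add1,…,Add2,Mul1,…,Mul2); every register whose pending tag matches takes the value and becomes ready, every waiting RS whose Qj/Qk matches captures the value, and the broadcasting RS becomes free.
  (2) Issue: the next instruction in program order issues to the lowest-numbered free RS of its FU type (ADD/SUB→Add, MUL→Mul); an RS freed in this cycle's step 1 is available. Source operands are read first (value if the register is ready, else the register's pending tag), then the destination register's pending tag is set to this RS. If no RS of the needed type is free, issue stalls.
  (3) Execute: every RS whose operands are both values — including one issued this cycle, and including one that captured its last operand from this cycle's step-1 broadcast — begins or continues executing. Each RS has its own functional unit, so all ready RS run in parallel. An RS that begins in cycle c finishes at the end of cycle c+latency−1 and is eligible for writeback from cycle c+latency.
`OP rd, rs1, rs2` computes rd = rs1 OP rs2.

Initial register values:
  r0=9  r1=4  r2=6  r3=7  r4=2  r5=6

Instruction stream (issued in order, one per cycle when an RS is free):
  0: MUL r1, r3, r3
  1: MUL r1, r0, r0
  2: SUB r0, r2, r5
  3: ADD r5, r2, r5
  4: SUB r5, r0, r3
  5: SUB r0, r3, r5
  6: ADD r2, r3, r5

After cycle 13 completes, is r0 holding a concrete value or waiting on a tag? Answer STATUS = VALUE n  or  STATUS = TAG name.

STATUS = VALUE 14

  c1: issue MUL r1<-Mul1  regs: r0:9,r1:Mul1,r2:6,r3:7,r4:2,r5:6
  c2: issue MUL r1<-Mul2  regs: r0:9,r1:Mul2,r2:6,r3:7,r4:2,r5:6
  c3: issue SUB r0<-Add1  regs: r0:Add1,r1:Mul2,r2:6,r3:7,r4:2,r5:6
  c4: issue ADD r5<-Add2  regs: r0:Add1,r1:Mul2,r2:6,r3:7,r4:2,r5:Add2
  c5: stall  regs: r0:Add1,r1:Mul2,r2:6,r3:7,r4:2,r5:Add2
  c6: CDB Add1=0; issue SUB r5<-Add1  regs: r0:0,r1:Mul2,r2:6,r3:7,r4:2,r5:Add1
  c7: CDB Add2=12; issue SUB r0<-Add2  regs: r0:Add2,r1:Mul2,r2:6,r3:7,r4:2,r5:Add1
  c8: CDB Mul1=49; stall  regs: r0:Add2,r1:Mul2,r2:6,r3:7,r4:2,r5:Add1
  c9: CDB Add1=-7; issue ADD r2<-Add1  regs: r0:Add2,r1:Mul2,r2:Add1,r3:7,r4:2,r5:-7
  c10: CDB Mul2=81  regs: r0:Add2,r1:81,r2:Add1,r3:7,r4:2,r5:-7
  c11: -  regs: r0:Add2,r1:81,r2:Add1,r3:7,r4:2,r5:-7
  c12: CDB Add1=0  regs: r0:Add2,r1:81,r2:0,r3:7,r4:2,r5:-7
  c13: CDB Add2=14  regs: r0:14,r1:81,r2:0,r3:7,r4:2,r5:-7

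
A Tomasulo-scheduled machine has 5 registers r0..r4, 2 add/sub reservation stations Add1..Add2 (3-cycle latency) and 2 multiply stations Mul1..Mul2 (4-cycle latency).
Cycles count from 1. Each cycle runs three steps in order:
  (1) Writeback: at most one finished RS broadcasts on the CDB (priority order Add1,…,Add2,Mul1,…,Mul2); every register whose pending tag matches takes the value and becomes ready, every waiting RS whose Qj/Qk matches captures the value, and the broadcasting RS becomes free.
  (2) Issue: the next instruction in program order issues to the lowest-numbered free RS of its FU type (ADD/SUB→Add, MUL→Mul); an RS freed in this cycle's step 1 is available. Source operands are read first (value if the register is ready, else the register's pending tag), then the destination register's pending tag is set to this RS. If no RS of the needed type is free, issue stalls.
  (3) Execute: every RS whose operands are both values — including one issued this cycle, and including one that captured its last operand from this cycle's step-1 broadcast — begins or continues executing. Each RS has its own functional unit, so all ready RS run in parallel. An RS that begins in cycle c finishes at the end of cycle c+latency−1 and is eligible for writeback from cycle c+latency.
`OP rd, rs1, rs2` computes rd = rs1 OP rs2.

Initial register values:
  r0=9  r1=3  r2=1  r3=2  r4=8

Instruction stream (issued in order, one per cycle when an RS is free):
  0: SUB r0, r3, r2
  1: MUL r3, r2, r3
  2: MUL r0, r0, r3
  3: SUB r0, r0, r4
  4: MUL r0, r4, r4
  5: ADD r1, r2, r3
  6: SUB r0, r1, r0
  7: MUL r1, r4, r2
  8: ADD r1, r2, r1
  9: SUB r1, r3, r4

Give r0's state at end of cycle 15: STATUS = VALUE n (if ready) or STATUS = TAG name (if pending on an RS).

c1: issue SUB r0<-Add1 | r0:Add1,r1:3,r2:1,r3:2,r4:8
c2: issue MUL r3<-Mul1 | r0:Add1,r1:3,r2:1,r3:Mul1,r4:8
c3: issue MUL r0<-Mul2 | r0:Mul2,r1:3,r2:1,r3:Mul1,r4:8
c4: CDB Add1=1; issue SUB r0<-Add1 | r0:Add1,r1:3,r2:1,r3:Mul1,r4:8
c5: stall | r0:Add1,r1:3,r2:1,r3:Mul1,r4:8
c6: CDB Mul1=2; issue MUL r0<-Mul1 | r0:Mul1,r1:3,r2:1,r3:2,r4:8
c7: issue ADD r1<-Add2 | r0:Mul1,r1:Add2,r2:1,r3:2,r4:8
c8: stall | r0:Mul1,r1:Add2,r2:1,r3:2,r4:8
c9: stall | r0:Mul1,r1:Add2,r2:1,r3:2,r4:8
c10: CDB Add2=3; issue SUB r0<-Add2 | r0:Add2,r1:3,r2:1,r3:2,r4:8
c11: CDB Mul1=64; issue MUL r1<-Mul1 | r0:Add2,r1:Mul1,r2:1,r3:2,r4:8
c12: CDB Mul2=2; stall | r0:Add2,r1:Mul1,r2:1,r3:2,r4:8
c13: stall | r0:Add2,r1:Mul1,r2:1,r3:2,r4:8
c14: CDB Add2=-61; issue ADD r1<-Add2 | r0:-61,r1:Add2,r2:1,r3:2,r4:8
c15: CDB Add1=-6; issue SUB r1<-Add1 | r0:-61,r1:Add1,r2:1,r3:2,r4:8

STATUS = VALUE -61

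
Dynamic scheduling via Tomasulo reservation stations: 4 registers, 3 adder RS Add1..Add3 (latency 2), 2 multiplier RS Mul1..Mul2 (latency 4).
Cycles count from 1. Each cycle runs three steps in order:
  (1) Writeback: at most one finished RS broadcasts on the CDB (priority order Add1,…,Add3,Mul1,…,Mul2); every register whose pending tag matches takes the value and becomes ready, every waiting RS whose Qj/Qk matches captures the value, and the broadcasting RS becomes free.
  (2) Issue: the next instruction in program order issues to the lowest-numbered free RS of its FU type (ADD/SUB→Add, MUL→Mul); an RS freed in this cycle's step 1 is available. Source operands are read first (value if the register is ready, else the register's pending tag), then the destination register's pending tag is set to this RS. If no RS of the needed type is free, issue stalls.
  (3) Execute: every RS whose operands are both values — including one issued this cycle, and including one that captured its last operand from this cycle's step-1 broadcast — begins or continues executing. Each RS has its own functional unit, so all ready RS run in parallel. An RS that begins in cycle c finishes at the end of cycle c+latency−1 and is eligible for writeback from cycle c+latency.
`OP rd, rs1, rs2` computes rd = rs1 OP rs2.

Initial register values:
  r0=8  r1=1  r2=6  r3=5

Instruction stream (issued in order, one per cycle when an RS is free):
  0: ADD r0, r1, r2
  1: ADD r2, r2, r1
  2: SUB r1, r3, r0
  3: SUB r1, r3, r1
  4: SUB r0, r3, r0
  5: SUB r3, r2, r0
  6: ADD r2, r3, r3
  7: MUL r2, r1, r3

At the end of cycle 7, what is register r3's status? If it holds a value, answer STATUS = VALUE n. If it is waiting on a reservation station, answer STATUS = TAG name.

STATUS = TAG Add3

cycle 1: issue ADD r0<-Add1 // r0:Add1,r1:1,r2:6,r3:5
cycle 2: issue ADD r2<-Add2 // r0:Add1,r1:1,r2:Add2,r3:5
cycle 3: CDB Add1=7; issue SUB r1<-Add1 // r0:7,r1:Add1,r2:Add2,r3:5
cycle 4: CDB Add2=7; issue SUB r1<-Add2 // r0:7,r1:Add2,r2:7,r3:5
cycle 5: CDB Add1=-2; issue SUB r0<-Add1 // r0:Add1,r1:Add2,r2:7,r3:5
cycle 6: issue SUB r3<-Add3 // r0:Add1,r1:Add2,r2:7,r3:Add3
cycle 7: CDB Add1=-2; issue ADD r2<-Add1 // r0:-2,r1:Add2,r2:Add1,r3:Add3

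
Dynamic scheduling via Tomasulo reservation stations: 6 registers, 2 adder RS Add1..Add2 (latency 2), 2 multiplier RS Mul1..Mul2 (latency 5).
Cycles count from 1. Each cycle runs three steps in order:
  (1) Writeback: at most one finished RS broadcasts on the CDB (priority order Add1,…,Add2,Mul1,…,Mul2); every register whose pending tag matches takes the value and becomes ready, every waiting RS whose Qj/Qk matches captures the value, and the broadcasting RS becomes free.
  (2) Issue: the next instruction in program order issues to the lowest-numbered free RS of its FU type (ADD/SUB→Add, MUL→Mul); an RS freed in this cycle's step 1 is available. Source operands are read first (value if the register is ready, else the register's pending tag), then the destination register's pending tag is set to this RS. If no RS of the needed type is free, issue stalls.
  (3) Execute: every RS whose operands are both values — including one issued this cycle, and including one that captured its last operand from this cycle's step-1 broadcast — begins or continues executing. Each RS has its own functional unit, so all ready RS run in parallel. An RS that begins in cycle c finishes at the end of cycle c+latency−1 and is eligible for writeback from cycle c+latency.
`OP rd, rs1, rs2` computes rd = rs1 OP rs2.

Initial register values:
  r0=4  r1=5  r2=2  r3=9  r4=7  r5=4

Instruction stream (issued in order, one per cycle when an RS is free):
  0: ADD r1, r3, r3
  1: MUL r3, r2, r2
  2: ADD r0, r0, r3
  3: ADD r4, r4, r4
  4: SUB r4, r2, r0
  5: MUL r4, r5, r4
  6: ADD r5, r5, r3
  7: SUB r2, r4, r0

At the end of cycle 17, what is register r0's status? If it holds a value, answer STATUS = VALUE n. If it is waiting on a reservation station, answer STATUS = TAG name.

cycle 1: issue ADD r1<-Add1 // r0:4,r1:Add1,r2:2,r3:9,r4:7,r5:4
cycle 2: issue MUL r3<-Mul1 // r0:4,r1:Add1,r2:2,r3:Mul1,r4:7,r5:4
cycle 3: CDB Add1=18; issue ADD r0<-Add1 // r0:Add1,r1:18,r2:2,r3:Mul1,r4:7,r5:4
cycle 4: issue ADD r4<-Add2 // r0:Add1,r1:18,r2:2,r3:Mul1,r4:Add2,r5:4
cycle 5: stall // r0:Add1,r1:18,r2:2,r3:Mul1,r4:Add2,r5:4
cycle 6: CDB Add2=14; issue SUB r4<-Add2 // r0:Add1,r1:18,r2:2,r3:Mul1,r4:Add2,r5:4
cycle 7: CDB Mul1=4; issue MUL r4<-Mul1 // r0:Add1,r1:18,r2:2,r3:4,r4:Mul1,r5:4
cycle 8: stall // r0:Add1,r1:18,r2:2,r3:4,r4:Mul1,r5:4
cycle 9: CDB Add1=8; issue ADD r5<-Add1 // r0:8,r1:18,r2:2,r3:4,r4:Mul1,r5:Add1
cycle 10: stall // r0:8,r1:18,r2:2,r3:4,r4:Mul1,r5:Add1
cycle 11: CDB Add1=8; issue SUB r2<-Add1 // r0:8,r1:18,r2:Add1,r3:4,r4:Mul1,r5:8
cycle 12: CDB Add2=-6 // r0:8,r1:18,r2:Add1,r3:4,r4:Mul1,r5:8
cycle 13: - // r0:8,r1:18,r2:Add1,r3:4,r4:Mul1,r5:8
cycle 14: - // r0:8,r1:18,r2:Add1,r3:4,r4:Mul1,r5:8
cycle 15: - // r0:8,r1:18,r2:Add1,r3:4,r4:Mul1,r5:8
cycle 16: - // r0:8,r1:18,r2:Add1,r3:4,r4:Mul1,r5:8
cycle 17: CDB Mul1=-24 // r0:8,r1:18,r2:Add1,r3:4,r4:-24,r5:8

STATUS = VALUE 8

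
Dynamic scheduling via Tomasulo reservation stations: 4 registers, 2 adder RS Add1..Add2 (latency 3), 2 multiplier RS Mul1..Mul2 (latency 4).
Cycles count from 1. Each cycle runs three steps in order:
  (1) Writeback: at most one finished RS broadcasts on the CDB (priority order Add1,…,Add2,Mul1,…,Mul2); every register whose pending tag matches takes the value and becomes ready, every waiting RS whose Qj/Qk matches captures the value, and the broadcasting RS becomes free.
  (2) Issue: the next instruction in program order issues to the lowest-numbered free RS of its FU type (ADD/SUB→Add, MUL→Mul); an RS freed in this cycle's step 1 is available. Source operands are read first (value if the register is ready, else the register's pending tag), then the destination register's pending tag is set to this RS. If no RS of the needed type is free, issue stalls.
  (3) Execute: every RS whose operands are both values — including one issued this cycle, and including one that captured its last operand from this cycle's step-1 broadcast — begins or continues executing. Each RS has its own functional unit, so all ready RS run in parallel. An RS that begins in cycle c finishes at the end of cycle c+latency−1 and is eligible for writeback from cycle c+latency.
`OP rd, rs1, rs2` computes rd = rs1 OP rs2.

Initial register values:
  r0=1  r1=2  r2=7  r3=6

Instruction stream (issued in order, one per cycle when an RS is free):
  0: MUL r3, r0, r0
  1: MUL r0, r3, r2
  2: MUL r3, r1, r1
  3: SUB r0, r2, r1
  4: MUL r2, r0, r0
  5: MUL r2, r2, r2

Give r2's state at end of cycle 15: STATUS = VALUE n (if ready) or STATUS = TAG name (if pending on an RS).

STATUS = TAG Mul2

cycle 1: issue MUL r3<-Mul1 // r0:1,r1:2,r2:7,r3:Mul1
cycle 2: issue MUL r0<-Mul2 // r0:Mul2,r1:2,r2:7,r3:Mul1
cycle 3: stall // r0:Mul2,r1:2,r2:7,r3:Mul1
cycle 4: stall // r0:Mul2,r1:2,r2:7,r3:Mul1
cycle 5: CDB Mul1=1; issue MUL r3<-Mul1 // r0:Mul2,r1:2,r2:7,r3:Mul1
cycle 6: issue SUB r0<-Add1 // r0:Add1,r1:2,r2:7,r3:Mul1
cycle 7: stall // r0:Add1,r1:2,r2:7,r3:Mul1
cycle 8: stall // r0:Add1,r1:2,r2:7,r3:Mul1
cycle 9: CDB Add1=5; stall // r0:5,r1:2,r2:7,r3:Mul1
cycle 10: CDB Mul1=4; issue MUL r2<-Mul1 // r0:5,r1:2,r2:Mul1,r3:4
cycle 11: CDB Mul2=7; issue MUL r2<-Mul2 // r0:5,r1:2,r2:Mul2,r3:4
cycle 12: - // r0:5,r1:2,r2:Mul2,r3:4
cycle 13: - // r0:5,r1:2,r2:Mul2,r3:4
cycle 14: CDB Mul1=25 // r0:5,r1:2,r2:Mul2,r3:4
cycle 15: - // r0:5,r1:2,r2:Mul2,r3:4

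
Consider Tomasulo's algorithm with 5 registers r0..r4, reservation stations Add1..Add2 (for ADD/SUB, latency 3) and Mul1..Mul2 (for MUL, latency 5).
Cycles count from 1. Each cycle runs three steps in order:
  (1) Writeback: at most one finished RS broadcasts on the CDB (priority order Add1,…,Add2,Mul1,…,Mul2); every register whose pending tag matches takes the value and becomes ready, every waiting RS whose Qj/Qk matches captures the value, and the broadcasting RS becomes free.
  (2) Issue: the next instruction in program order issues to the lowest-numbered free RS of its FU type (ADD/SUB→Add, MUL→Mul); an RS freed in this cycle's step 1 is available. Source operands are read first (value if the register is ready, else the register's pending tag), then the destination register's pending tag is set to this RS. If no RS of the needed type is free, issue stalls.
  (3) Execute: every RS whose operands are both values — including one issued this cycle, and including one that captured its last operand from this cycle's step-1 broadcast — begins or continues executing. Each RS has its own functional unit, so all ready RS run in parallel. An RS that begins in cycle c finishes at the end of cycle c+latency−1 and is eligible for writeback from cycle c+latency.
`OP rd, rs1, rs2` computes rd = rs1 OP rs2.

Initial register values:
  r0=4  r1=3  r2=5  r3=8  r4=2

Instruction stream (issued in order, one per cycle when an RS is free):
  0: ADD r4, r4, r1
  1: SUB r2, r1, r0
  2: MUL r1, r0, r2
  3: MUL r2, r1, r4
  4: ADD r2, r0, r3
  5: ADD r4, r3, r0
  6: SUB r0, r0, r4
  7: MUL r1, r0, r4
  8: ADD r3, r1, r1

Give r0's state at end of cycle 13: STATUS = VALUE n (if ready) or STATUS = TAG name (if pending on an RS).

STATUS = VALUE -8

  c1: issue ADD r4<-Add1  regs: r0:4,r1:3,r2:5,r3:8,r4:Add1
  c2: issue SUB r2<-Add2  regs: r0:4,r1:3,r2:Add2,r3:8,r4:Add1
  c3: issue MUL r1<-Mul1  regs: r0:4,r1:Mul1,r2:Add2,r3:8,r4:Add1
  c4: CDB Add1=5; issue MUL r2<-Mul2  regs: r0:4,r1:Mul1,r2:Mul2,r3:8,r4:5
  c5: CDB Add2=-1; issue ADD r2<-Add1  regs: r0:4,r1:Mul1,r2:Add1,r3:8,r4:5
  c6: issue ADD r4<-Add2  regs: r0:4,r1:Mul1,r2:Add1,r3:8,r4:Add2
  c7: stall  regs: r0:4,r1:Mul1,r2:Add1,r3:8,r4:Add2
  c8: CDB Add1=12; issue SUB r0<-Add1  regs: r0:Add1,r1:Mul1,r2:12,r3:8,r4:Add2
  c9: CDB Add2=12; stall  regs: r0:Add1,r1:Mul1,r2:12,r3:8,r4:12
  c10: CDB Mul1=-4; issue MUL r1<-Mul1  regs: r0:Add1,r1:Mul1,r2:12,r3:8,r4:12
  c11: issue ADD r3<-Add2  regs: r0:Add1,r1:Mul1,r2:12,r3:Add2,r4:12
  c12: CDB Add1=-8  regs: r0:-8,r1:Mul1,r2:12,r3:Add2,r4:12
  c13: -  regs: r0:-8,r1:Mul1,r2:12,r3:Add2,r4:12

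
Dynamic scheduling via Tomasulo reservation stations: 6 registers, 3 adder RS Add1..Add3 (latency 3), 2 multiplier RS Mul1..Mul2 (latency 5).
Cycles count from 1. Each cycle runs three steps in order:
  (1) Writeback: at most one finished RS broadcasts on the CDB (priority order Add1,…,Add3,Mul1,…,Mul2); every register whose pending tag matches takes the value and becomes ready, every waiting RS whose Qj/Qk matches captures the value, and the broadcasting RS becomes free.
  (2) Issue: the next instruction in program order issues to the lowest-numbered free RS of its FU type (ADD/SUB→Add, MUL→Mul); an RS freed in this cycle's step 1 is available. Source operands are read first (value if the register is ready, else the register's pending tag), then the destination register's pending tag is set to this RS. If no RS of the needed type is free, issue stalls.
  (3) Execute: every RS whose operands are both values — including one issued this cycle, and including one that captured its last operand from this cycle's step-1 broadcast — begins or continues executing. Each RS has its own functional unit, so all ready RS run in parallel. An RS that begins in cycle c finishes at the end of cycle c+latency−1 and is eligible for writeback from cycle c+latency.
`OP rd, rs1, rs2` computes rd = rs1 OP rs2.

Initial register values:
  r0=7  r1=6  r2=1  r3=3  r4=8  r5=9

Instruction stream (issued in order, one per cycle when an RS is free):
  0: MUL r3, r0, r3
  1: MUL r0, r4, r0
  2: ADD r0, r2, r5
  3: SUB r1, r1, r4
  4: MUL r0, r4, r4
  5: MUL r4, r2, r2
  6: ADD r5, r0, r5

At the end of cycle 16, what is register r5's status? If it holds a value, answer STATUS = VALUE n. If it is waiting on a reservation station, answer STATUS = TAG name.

c1: issue MUL r3<-Mul1 | r0:7,r1:6,r2:1,r3:Mul1,r4:8,r5:9
c2: issue MUL r0<-Mul2 | r0:Mul2,r1:6,r2:1,r3:Mul1,r4:8,r5:9
c3: issue ADD r0<-Add1 | r0:Add1,r1:6,r2:1,r3:Mul1,r4:8,r5:9
c4: issue SUB r1<-Add2 | r0:Add1,r1:Add2,r2:1,r3:Mul1,r4:8,r5:9
c5: stall | r0:Add1,r1:Add2,r2:1,r3:Mul1,r4:8,r5:9
c6: CDB Add1=10; stall | r0:10,r1:Add2,r2:1,r3:Mul1,r4:8,r5:9
c7: CDB Add2=-2; stall | r0:10,r1:-2,r2:1,r3:Mul1,r4:8,r5:9
c8: CDB Mul1=21; issue MUL r0<-Mul1 | r0:Mul1,r1:-2,r2:1,r3:21,r4:8,r5:9
c9: CDB Mul2=56; issue MUL r4<-Mul2 | r0:Mul1,r1:-2,r2:1,r3:21,r4:Mul2,r5:9
c10: issue ADD r5<-Add1 | r0:Mul1,r1:-2,r2:1,r3:21,r4:Mul2,r5:Add1
c11: - | r0:Mul1,r1:-2,r2:1,r3:21,r4:Mul2,r5:Add1
c12: - | r0:Mul1,r1:-2,r2:1,r3:21,r4:Mul2,r5:Add1
c13: CDB Mul1=64 | r0:64,r1:-2,r2:1,r3:21,r4:Mul2,r5:Add1
c14: CDB Mul2=1 | r0:64,r1:-2,r2:1,r3:21,r4:1,r5:Add1
c15: - | r0:64,r1:-2,r2:1,r3:21,r4:1,r5:Add1
c16: CDB Add1=73 | r0:64,r1:-2,r2:1,r3:21,r4:1,r5:73

STATUS = VALUE 73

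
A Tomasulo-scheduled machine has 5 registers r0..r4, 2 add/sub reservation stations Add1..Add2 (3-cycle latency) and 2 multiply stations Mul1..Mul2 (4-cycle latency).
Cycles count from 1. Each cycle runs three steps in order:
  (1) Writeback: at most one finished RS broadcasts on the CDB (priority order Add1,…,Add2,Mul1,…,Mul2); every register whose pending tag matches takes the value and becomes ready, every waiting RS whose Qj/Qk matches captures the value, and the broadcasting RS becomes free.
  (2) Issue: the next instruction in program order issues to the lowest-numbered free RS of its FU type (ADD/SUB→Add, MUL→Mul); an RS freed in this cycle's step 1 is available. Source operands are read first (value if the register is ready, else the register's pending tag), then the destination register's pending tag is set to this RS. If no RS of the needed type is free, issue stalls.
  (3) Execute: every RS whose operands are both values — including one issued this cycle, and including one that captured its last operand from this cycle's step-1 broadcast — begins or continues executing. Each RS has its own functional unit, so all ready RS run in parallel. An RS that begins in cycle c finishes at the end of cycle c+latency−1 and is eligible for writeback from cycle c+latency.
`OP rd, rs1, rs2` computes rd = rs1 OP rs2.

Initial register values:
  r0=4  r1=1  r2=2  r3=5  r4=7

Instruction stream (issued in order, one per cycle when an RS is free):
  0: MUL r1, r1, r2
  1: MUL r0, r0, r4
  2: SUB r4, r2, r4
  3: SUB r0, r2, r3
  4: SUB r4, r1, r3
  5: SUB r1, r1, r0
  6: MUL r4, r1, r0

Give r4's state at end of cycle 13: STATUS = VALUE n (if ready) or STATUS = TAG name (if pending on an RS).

cycle 1: issue MUL r1<-Mul1 // r0:4,r1:Mul1,r2:2,r3:5,r4:7
cycle 2: issue MUL r0<-Mul2 // r0:Mul2,r1:Mul1,r2:2,r3:5,r4:7
cycle 3: issue SUB r4<-Add1 // r0:Mul2,r1:Mul1,r2:2,r3:5,r4:Add1
cycle 4: issue SUB r0<-Add2 // r0:Add2,r1:Mul1,r2:2,r3:5,r4:Add1
cycle 5: CDB Mul1=2; stall // r0:Add2,r1:2,r2:2,r3:5,r4:Add1
cycle 6: CDB Add1=-5; issue SUB r4<-Add1 // r0:Add2,r1:2,r2:2,r3:5,r4:Add1
cycle 7: CDB Add2=-3; issue SUB r1<-Add2 // r0:-3,r1:Add2,r2:2,r3:5,r4:Add1
cycle 8: CDB Mul2=28; issue MUL r4<-Mul1 // r0:-3,r1:Add2,r2:2,r3:5,r4:Mul1
cycle 9: CDB Add1=-3 // r0:-3,r1:Add2,r2:2,r3:5,r4:Mul1
cycle 10: CDB Add2=5 // r0:-3,r1:5,r2:2,r3:5,r4:Mul1
cycle 11: - // r0:-3,r1:5,r2:2,r3:5,r4:Mul1
cycle 12: - // r0:-3,r1:5,r2:2,r3:5,r4:Mul1
cycle 13: - // r0:-3,r1:5,r2:2,r3:5,r4:Mul1

STATUS = TAG Mul1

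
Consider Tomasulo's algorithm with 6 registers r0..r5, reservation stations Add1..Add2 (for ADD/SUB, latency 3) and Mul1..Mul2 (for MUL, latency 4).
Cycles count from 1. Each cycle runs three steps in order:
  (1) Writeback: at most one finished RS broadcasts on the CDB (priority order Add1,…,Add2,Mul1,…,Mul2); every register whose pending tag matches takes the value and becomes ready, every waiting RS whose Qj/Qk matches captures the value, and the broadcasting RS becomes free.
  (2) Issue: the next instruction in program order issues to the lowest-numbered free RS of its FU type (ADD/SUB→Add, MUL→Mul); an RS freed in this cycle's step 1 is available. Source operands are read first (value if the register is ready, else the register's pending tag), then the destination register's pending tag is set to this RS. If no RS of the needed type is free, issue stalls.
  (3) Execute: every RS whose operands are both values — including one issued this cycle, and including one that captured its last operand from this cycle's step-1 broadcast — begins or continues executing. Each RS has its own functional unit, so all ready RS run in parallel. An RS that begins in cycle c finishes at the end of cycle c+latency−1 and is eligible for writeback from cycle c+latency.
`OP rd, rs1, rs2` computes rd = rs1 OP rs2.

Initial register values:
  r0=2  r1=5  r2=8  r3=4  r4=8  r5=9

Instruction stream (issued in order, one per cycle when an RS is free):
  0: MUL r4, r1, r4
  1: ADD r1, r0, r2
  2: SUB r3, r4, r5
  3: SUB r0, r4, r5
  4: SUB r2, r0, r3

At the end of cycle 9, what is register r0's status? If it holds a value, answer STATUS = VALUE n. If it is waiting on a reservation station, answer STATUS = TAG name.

  c1: issue MUL r4<-Mul1  regs: r0:2,r1:5,r2:8,r3:4,r4:Mul1,r5:9
  c2: issue ADD r1<-Add1  regs: r0:2,r1:Add1,r2:8,r3:4,r4:Mul1,r5:9
  c3: issue SUB r3<-Add2  regs: r0:2,r1:Add1,r2:8,r3:Add2,r4:Mul1,r5:9
  c4: stall  regs: r0:2,r1:Add1,r2:8,r3:Add2,r4:Mul1,r5:9
  c5: CDB Add1=10; issue SUB r0<-Add1  regs: r0:Add1,r1:10,r2:8,r3:Add2,r4:Mul1,r5:9
  c6: CDB Mul1=40; stall  regs: r0:Add1,r1:10,r2:8,r3:Add2,r4:40,r5:9
  c7: stall  regs: r0:Add1,r1:10,r2:8,r3:Add2,r4:40,r5:9
  c8: stall  regs: r0:Add1,r1:10,r2:8,r3:Add2,r4:40,r5:9
  c9: CDB Add1=31; issue SUB r2<-Add1  regs: r0:31,r1:10,r2:Add1,r3:Add2,r4:40,r5:9

STATUS = VALUE 31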